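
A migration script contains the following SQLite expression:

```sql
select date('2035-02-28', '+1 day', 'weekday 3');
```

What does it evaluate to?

February 2035 has 28 days; 0 remain after the 28th, so 1 days reach 2035-03-01.
`weekday 3` advances to the next Wednesday; 2035-03-01 is a Thursday, so it moves forward to 2035-03-07.

2035-03-07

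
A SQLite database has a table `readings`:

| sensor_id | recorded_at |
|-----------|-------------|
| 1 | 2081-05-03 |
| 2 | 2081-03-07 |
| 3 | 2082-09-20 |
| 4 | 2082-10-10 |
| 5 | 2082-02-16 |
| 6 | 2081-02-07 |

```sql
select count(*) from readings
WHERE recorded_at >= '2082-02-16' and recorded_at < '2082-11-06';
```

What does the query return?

3

Rows in [2082-02-16, 2082-11-06): 2082-09-20, 2082-10-10, 2082-02-16 → 3 rows.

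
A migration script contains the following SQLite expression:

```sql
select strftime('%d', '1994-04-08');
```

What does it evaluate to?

08

`%d` extracts the 2-digit day of month: 08.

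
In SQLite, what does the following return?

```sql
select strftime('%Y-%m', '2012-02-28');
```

`%Y-%m` extracts the year-month: 2012-02.

2012-02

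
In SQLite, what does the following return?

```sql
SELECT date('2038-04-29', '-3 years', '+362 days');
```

Adding -3 years to 2038-04-29 gives 2035-04-29.
Applying '+362 days' to 2035-04-29: counting 362 days forward gives 2036-04-25.

2036-04-25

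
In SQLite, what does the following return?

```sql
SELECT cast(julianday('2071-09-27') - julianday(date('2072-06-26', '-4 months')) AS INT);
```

-152

Adding -4 months to 2072-06-26 gives 2072-02-26.
3 days remain in September 2071 after the 27th (30 − 27).
October 2071: 31 days.
November 2071: 30 days.
December 2071: 31 days.
January 2072: 31 days.
Then 26 days into February 2072.
Total: 3 + 31 + 30 + 31 + 31 + 26 = 152.
The subtraction is earlier − later, so the result is −152 → -152.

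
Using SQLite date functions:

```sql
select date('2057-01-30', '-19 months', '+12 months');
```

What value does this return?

2056-06-30

Adding -19 months to 2057-01-30 gives 2055-06-30.
Adding +12 months to 2055-06-30 gives 2056-06-30.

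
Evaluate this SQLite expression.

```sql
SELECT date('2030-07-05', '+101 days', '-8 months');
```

2030-02-14

Applying '+101 days' to 2030-07-05: counting 101 days forward gives 2030-10-14.
Adding -8 months to 2030-10-14 gives 2030-02-14.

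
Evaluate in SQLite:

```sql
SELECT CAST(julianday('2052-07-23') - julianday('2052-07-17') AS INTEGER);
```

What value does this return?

6

Both dates are in July 2052: 23 − 17 = 6.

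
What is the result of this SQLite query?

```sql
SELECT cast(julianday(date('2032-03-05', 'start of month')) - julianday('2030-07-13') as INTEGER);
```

`start of month` rewinds 2032-03-05 to 2032-03-01.
18 days remain in July 2030 after the 13th (31 − 13).
Full months from August 2030 through February 2032 contribute their day counts.
Then 1 day into March 2032.
Total: 18 + 31 + 30 + 31 + 30 + 31 + 31 + 28 + 31 + 30 + 31 + 30 + 31 + 31 + 30 + 31 + 30 + 31 + 31 + 29 + 1 = 597.

597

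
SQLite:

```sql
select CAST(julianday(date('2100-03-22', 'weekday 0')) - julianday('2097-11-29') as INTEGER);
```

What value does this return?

`weekday 0` advances to the next Sunday; 2100-03-22 is a Monday, so it moves forward to 2100-03-28.
1 day remains in November 2097 after the 29th (30 − 29).
Full months from December 2097 through February 2100 contribute their day counts.
Then 28 days into March 2100.
Total: 1 + 31 + 31 + 28 + 31 + 30 + 31 + 30 + 31 + 31 + 30 + 31 + 30 + 31 + 31 + 28 + 31 + 30 + 31 + 30 + 31 + 31 + 30 + 31 + 30 + 31 + 31 + 28 + 28 = 849.

849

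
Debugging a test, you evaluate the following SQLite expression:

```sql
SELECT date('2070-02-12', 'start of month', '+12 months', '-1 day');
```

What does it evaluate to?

2071-01-31

`start of month` rewinds 2070-02-12 to 2070-02-01.
Adding +12 months to 2070-02-01 gives 2071-02-01.
Going back 1 day from 2071-02-01 reaches 2071-01-31 (last day of January, 31 days).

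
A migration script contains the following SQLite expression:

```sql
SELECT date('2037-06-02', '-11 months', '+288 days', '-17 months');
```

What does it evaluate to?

Adding -11 months to 2037-06-02 gives 2036-07-02.
Applying '+288 days' to 2036-07-02: counting 288 days forward gives 2037-04-16.
Adding -17 months to 2037-04-16 gives 2035-11-16.

2035-11-16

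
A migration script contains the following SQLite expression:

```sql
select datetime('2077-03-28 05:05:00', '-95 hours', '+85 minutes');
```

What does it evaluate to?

2077-03-24 07:30:00

-95 hours from 2077-03-28 05:05:00 is 2077-03-24 06:05:00 (crosses midnight).
85 minutes = 1h 25m; +85 minutes from 2077-03-24 06:05:00 is 2077-03-24 07:30:00.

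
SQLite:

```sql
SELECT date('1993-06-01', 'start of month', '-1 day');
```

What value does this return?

`start of month` rewinds 1993-06-01 to 1993-06-01.
Going back 1 day from 1993-06-01 reaches 1993-05-31 (last day of May, 31 days).

1993-05-31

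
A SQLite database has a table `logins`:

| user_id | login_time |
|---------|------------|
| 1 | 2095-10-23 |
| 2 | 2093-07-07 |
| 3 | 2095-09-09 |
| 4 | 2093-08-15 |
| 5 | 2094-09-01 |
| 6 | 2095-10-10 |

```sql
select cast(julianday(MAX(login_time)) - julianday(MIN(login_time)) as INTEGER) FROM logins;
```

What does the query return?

838

MIN = 2093-07-07, MAX = 2095-10-23.
24 days remain in July 2093 after the 7th (31 − 7).
Full months from August 2093 through September 2095 contribute their day counts.
Then 23 days into October 2095.
Total: 24 + 31 + 30 + 31 + 30 + 31 + 31 + 28 + 31 + 30 + 31 + 30 + 31 + 31 + 30 + 31 + 30 + 31 + 31 + 28 + 31 + 30 + 31 + 30 + 31 + 31 + 30 + 23 = 838.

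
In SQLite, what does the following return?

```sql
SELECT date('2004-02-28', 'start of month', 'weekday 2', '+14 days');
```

`start of month` rewinds 2004-02-28 to 2004-02-01.
`weekday 2` advances to the next Tuesday; 2004-02-01 is a Sunday, so it moves forward to 2004-02-03.
Advancing 14 more days within February lands on 2004-02-17.

2004-02-17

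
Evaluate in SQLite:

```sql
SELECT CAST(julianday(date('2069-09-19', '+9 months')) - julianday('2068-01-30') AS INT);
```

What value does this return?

871

Adding +9 months to 2069-09-19 gives 2070-06-19.
1 day remains in January 2068 after the 30th (31 − 30).
Full months from February 2068 through May 2070 contribute their day counts.
Then 19 days into June 2070.
Total: 1 + 29 + 31 + 30 + 31 + 30 + 31 + 31 + 30 + 31 + 30 + 31 + 31 + 28 + 31 + 30 + 31 + 30 + 31 + 31 + 30 + 31 + 30 + 31 + 31 + 28 + 31 + 30 + 31 + 19 = 871.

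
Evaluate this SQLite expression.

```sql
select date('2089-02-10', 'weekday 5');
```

`weekday 5` advances to the next Friday; 2089-02-10 is a Thursday, so it moves forward to 2089-02-11.

2089-02-11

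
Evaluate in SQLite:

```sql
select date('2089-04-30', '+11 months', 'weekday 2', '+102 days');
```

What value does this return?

2090-07-15

Adding +11 months to 2089-04-30 gives 2090-03-30.
`weekday 2` advances to the next Tuesday; 2090-03-30 is a Thursday, so it moves forward to 2090-04-04.
Applying '+102 days' to 2090-04-04: counting 102 days forward gives 2090-07-15.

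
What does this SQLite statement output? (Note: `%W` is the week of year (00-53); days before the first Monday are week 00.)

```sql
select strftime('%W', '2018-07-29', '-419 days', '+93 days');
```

36

First apply '-419 days', '+93 days': 2018-07-29 → 2017-09-06.
2017-09-06 is a Wednesday. SQLite's %W counts Mondays since the year started; the result is 36.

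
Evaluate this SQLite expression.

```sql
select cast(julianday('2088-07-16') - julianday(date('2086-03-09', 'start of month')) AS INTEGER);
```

868

`start of month` rewinds 2086-03-09 to 2086-03-01.
30 days remain in March 2086 after the 1st (31 − 1).
Full months from April 2086 through June 2088 contribute their day counts.
Then 16 days into July 2088.
Total: 30 + 30 + 31 + 30 + 31 + 31 + 30 + 31 + 30 + 31 + 31 + 28 + 31 + 30 + 31 + 30 + 31 + 31 + 30 + 31 + 30 + 31 + 31 + 29 + 31 + 30 + 31 + 30 + 16 = 868.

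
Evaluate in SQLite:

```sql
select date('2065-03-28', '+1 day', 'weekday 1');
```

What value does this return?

Advancing 1 more day within March lands on 2065-03-29.
`weekday 1` advances to the next Monday; 2065-03-29 is a Sunday, so it moves forward to 2065-03-30.

2065-03-30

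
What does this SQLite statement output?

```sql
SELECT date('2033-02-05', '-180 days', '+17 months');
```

Applying '-180 days' to 2033-02-05: counting 180 days back gives 2032-08-09.
Adding +17 months to 2032-08-09 gives 2034-01-09.

2034-01-09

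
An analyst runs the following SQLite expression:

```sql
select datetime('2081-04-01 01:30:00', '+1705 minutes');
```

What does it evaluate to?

1705 minutes = 28h 25m; +1705 minutes from 2081-04-01 01:30:00 is 2081-04-02 05:55:00 (crosses midnight).

2081-04-02 05:55:00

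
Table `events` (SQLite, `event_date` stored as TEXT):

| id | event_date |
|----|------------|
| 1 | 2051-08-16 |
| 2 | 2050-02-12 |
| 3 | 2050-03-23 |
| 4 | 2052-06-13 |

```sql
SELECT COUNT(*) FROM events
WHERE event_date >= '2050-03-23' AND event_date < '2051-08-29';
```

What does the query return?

Rows in [2050-03-23, 2051-08-29): 2051-08-16, 2050-03-23 → 2 rows.

2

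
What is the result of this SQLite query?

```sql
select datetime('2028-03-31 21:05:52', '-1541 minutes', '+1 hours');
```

1541 minutes = 25h 41m; -1541 minutes from 2028-03-31 21:05:52 is 2028-03-30 19:24:52 (crosses midnight).
+1 hours from 2028-03-30 19:24:52 is 2028-03-30 20:24:52.

2028-03-30 20:24:52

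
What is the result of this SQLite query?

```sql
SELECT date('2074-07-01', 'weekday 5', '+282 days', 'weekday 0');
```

2075-04-14

`weekday 5` advances to the next Friday; 2074-07-01 is a Sunday, so it moves forward to 2074-07-06.
Applying '+282 days' to 2074-07-06: counting 282 days forward gives 2075-04-14.
`weekday 0` advances to the next Sunday; 2075-04-14 is already a Sunday, so it stays at 2075-04-14.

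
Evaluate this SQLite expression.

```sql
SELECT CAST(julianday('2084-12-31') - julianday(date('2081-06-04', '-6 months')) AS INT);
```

Adding -6 months to 2081-06-04 gives 2080-12-04.
27 days remain in December 2080 after the 4th (31 − 4).
Full months from January 2081 through November 2084 contribute their day counts.
Then 31 days into December 2084.
Total: 27 + 31 + 28 + 31 + 30 + 31 + 30 + 31 + 31 + 30 + 31 + 30 + 31 + 31 + 28 + 31 + 30 + 31 + 30 + 31 + 31 + 30 + 31 + 30 + 31 + 31 + 28 + 31 + 30 + 31 + 30 + 31 + 31 + 30 + 31 + 30 + 31 + 31 + 29 + 31 + 30 + 31 + 30 + 31 + 31 + 30 + 31 + 30 + 31 = 1488.

1488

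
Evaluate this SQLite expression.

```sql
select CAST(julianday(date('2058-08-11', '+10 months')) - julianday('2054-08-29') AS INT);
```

1747

Adding +10 months to 2058-08-11 gives 2059-06-11.
2 days remain in August 2054 after the 29th (31 − 29).
Full months from September 2054 through May 2059 contribute their day counts.
Then 11 days into June 2059.
Total: 2 + 30 + 31 + 30 + 31 + 31 + 28 + 31 + 30 + 31 + 30 + 31 + 31 + 30 + 31 + 30 + 31 + 31 + 29 + 31 + 30 + 31 + 30 + 31 + 31 + 30 + 31 + 30 + 31 + 31 + 28 + 31 + 30 + 31 + 30 + 31 + 31 + 30 + 31 + 30 + 31 + 31 + 28 + 31 + 30 + 31 + 30 + 31 + 31 + 30 + 31 + 30 + 31 + 31 + 28 + 31 + 30 + 31 + 11 = 1747.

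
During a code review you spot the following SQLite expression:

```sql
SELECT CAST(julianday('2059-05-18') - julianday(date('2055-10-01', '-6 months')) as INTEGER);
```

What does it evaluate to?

1508

Adding -6 months to 2055-10-01 gives 2055-04-01.
29 days remain in April 2055 after the 1st (30 − 1).
Full months from May 2055 through April 2059 contribute their day counts.
Then 18 days into May 2059.
Total: 29 + 31 + 30 + 31 + 31 + 30 + 31 + 30 + 31 + 31 + 29 + 31 + 30 + 31 + 30 + 31 + 31 + 30 + 31 + 30 + 31 + 31 + 28 + 31 + 30 + 31 + 30 + 31 + 31 + 30 + 31 + 30 + 31 + 31 + 28 + 31 + 30 + 31 + 30 + 31 + 31 + 30 + 31 + 30 + 31 + 31 + 28 + 31 + 30 + 18 = 1508.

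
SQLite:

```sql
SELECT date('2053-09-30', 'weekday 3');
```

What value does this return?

2053-10-01

`weekday 3` advances to the next Wednesday; 2053-09-30 is a Tuesday, so it moves forward to 2053-10-01.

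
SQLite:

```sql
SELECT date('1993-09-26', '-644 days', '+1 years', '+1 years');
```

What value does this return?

Applying '-644 days' to 1993-09-26: counting 644 days back gives 1991-12-22.
Adding +1 year to 1991-12-22 gives 1992-12-22.
Adding +1 year to 1992-12-22 gives 1993-12-22.

1993-12-22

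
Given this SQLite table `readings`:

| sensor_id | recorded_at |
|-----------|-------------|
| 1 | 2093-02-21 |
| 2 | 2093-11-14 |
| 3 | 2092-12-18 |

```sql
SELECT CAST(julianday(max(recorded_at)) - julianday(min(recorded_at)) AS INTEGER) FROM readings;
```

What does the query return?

MIN = 2092-12-18, MAX = 2093-11-14.
13 days remain in December 2092 after the 18th (31 − 18).
Full months from January 2093 through October 2093 contribute their day counts.
Then 14 days into November 2093.
Total: 13 + 31 + 28 + 31 + 30 + 31 + 30 + 31 + 31 + 30 + 31 + 14 = 331.

331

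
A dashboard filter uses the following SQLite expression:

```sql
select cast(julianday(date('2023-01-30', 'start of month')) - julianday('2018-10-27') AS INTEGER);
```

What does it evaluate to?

`start of month` rewinds 2023-01-30 to 2023-01-01.
4 days remain in October 2018 after the 27th (31 − 27).
Full months from November 2018 through December 2022 contribute their day counts.
Then 1 day into January 2023.
Total: 4 + 30 + 31 + 31 + 28 + 31 + 30 + 31 + 30 + 31 + 31 + 30 + 31 + 30 + 31 + 31 + 29 + 31 + 30 + 31 + 30 + 31 + 31 + 30 + 31 + 30 + 31 + 31 + 28 + 31 + 30 + 31 + 30 + 31 + 31 + 30 + 31 + 30 + 31 + 31 + 28 + 31 + 30 + 31 + 30 + 31 + 31 + 30 + 31 + 30 + 31 + 1 = 1527.

1527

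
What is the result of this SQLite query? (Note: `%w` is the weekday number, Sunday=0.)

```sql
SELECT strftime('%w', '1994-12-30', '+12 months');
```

First apply '+12 months': 1994-12-30 → 1995-12-30.
1995-12-30 is a Saturday; with Sunday=0 that is 6.

6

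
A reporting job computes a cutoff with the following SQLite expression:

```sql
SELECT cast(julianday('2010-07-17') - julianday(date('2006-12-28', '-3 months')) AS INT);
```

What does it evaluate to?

Adding -3 months to 2006-12-28 gives 2006-09-28.
2 days remain in September 2006 after the 28th (30 − 28).
Full months from October 2006 through June 2010 contribute their day counts.
Then 17 days into July 2010.
Total: 2 + 31 + 30 + 31 + 31 + 28 + 31 + 30 + 31 + 30 + 31 + 31 + 30 + 31 + 30 + 31 + 31 + 29 + 31 + 30 + 31 + 30 + 31 + 31 + 30 + 31 + 30 + 31 + 31 + 28 + 31 + 30 + 31 + 30 + 31 + 31 + 30 + 31 + 30 + 31 + 31 + 28 + 31 + 30 + 31 + 30 + 17 = 1388.

1388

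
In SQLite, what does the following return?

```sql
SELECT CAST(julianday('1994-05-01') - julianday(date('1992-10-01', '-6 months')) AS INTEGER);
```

760

Adding -6 months to 1992-10-01 gives 1992-04-01.
29 days remain in April 1992 after the 1st (30 − 1).
Full months from May 1992 through April 1994 contribute their day counts.
Then 1 day into May 1994.
Total: 29 + 31 + 30 + 31 + 31 + 30 + 31 + 30 + 31 + 31 + 28 + 31 + 30 + 31 + 30 + 31 + 31 + 30 + 31 + 30 + 31 + 31 + 28 + 31 + 30 + 1 = 760.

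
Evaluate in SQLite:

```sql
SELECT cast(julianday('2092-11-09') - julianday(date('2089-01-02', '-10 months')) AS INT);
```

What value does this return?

1713

Adding -10 months to 2089-01-02 gives 2088-03-02.
29 days remain in March 2088 after the 2nd (31 − 2).
Full months from April 2088 through October 2092 contribute their day counts.
Then 9 days into November 2092.
Total: 29 + 30 + 31 + 30 + 31 + 31 + 30 + 31 + 30 + 31 + 31 + 28 + 31 + 30 + 31 + 30 + 31 + 31 + 30 + 31 + 30 + 31 + 31 + 28 + 31 + 30 + 31 + 30 + 31 + 31 + 30 + 31 + 30 + 31 + 31 + 28 + 31 + 30 + 31 + 30 + 31 + 31 + 30 + 31 + 30 + 31 + 31 + 29 + 31 + 30 + 31 + 30 + 31 + 31 + 30 + 31 + 9 = 1713.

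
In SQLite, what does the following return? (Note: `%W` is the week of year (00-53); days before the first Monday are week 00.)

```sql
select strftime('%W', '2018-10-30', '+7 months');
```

21

First apply '+7 months': 2018-10-30 → 2019-05-30.
2019-05-30 is a Thursday. SQLite's %W counts Mondays since the year started; the result is 21.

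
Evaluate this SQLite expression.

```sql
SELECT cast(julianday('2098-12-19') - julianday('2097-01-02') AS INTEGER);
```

29 days remain in January 2097 after the 2nd (31 − 2).
Full months from February 2097 through November 2098 contribute their day counts.
Then 19 days into December 2098.
Total: 29 + 28 + 31 + 30 + 31 + 30 + 31 + 31 + 30 + 31 + 30 + 31 + 31 + 28 + 31 + 30 + 31 + 30 + 31 + 31 + 30 + 31 + 30 + 19 = 716.

716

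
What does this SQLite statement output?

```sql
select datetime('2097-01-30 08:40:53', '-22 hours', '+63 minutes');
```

-22 hours from 2097-01-30 08:40:53 is 2097-01-29 10:40:53 (crosses midnight).
63 minutes = 1h 3m; +63 minutes from 2097-01-29 10:40:53 is 2097-01-29 11:43:53.

2097-01-29 11:43:53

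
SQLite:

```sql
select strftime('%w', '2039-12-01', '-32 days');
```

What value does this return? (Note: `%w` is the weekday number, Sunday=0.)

First apply '-32 days': 2039-12-01 → 2039-10-30.
2039-10-30 is a Sunday; with Sunday=0 that is 0.

0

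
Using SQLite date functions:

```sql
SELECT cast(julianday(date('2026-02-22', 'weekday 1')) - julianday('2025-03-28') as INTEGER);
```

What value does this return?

`weekday 1` advances to the next Monday; 2026-02-22 is a Sunday, so it moves forward to 2026-02-23.
3 days remain in March 2025 after the 28th (31 − 28).
Full months from April 2025 through January 2026 contribute their day counts.
Then 23 days into February 2026.
Total: 3 + 30 + 31 + 30 + 31 + 31 + 30 + 31 + 30 + 31 + 31 + 23 = 332.

332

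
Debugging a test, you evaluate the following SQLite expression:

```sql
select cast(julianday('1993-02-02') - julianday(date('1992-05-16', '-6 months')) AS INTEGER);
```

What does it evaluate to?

Adding -6 months to 1992-05-16 gives 1991-11-16.
14 days remain in November 1991 after the 16th (30 − 16).
Full months from December 1991 through January 1993 contribute their day counts.
Then 2 days into February 1993.
Total: 14 + 31 + 31 + 29 + 31 + 30 + 31 + 30 + 31 + 31 + 30 + 31 + 30 + 31 + 31 + 2 = 444.

444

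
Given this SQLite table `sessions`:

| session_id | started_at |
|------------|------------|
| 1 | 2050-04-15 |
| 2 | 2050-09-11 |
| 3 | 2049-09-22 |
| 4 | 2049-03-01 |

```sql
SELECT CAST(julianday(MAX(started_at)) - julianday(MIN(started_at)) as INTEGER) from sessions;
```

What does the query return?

559

MIN = 2049-03-01, MAX = 2050-09-11.
30 days remain in March 2049 after the 1st (31 − 1).
Full months from April 2049 through August 2050 contribute their day counts.
Then 11 days into September 2050.
Total: 30 + 30 + 31 + 30 + 31 + 31 + 30 + 31 + 30 + 31 + 31 + 28 + 31 + 30 + 31 + 30 + 31 + 31 + 11 = 559.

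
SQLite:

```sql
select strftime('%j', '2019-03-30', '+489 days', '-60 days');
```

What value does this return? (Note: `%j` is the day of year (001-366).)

153

First apply '+489 days', '-60 days': 2019-03-30 → 2020-06-01.
Day-of-year for 2020-06-01: days since 2020-01-01 inclusive = 153, zero-padded to 153.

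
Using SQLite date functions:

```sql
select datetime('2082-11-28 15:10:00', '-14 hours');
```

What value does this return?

-14 hours from 2082-11-28 15:10:00 is 2082-11-28 01:10:00.

2082-11-28 01:10:00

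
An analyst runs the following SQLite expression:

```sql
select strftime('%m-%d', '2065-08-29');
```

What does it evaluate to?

`%m-%d` extracts the month-day: 08-29.

08-29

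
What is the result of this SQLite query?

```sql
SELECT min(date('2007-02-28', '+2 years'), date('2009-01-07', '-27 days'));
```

date('2007-02-28', '+2 years') → 2009-02-28.
date('2009-01-07', '-27 days') → 2008-12-11.
Earlier of the two is 2008-12-11.

2008-12-11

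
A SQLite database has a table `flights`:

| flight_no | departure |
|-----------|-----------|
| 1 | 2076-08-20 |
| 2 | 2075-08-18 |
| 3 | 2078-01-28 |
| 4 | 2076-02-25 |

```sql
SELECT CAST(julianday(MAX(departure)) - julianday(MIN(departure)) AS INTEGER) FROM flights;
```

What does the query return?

MIN = 2075-08-18, MAX = 2078-01-28.
13 days remain in August 2075 after the 18th (31 − 18).
Full months from September 2075 through December 2077 contribute their day counts.
Then 28 days into January 2078.
Total: 13 + 30 + 31 + 30 + 31 + 31 + 29 + 31 + 30 + 31 + 30 + 31 + 31 + 30 + 31 + 30 + 31 + 31 + 28 + 31 + 30 + 31 + 30 + 31 + 31 + 30 + 31 + 30 + 31 + 28 = 894.

894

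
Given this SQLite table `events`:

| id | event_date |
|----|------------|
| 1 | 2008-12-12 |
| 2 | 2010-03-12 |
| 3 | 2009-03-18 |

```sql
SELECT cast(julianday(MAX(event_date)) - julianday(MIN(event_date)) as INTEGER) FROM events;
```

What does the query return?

MIN = 2008-12-12, MAX = 2010-03-12.
19 days remain in December 2008 after the 12th (31 − 12).
Full months from January 2009 through February 2010 contribute their day counts.
Then 12 days into March 2010.
Total: 19 + 31 + 28 + 31 + 30 + 31 + 30 + 31 + 31 + 30 + 31 + 30 + 31 + 31 + 28 + 12 = 455.

455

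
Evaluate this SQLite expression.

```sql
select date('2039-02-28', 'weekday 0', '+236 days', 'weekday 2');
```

2039-11-01

`weekday 0` advances to the next Sunday; 2039-02-28 is a Monday, so it moves forward to 2039-03-06.
Applying '+236 days' to 2039-03-06: counting 236 days forward gives 2039-10-28.
`weekday 2` advances to the next Tuesday; 2039-10-28 is a Friday, so it moves forward to 2039-11-01.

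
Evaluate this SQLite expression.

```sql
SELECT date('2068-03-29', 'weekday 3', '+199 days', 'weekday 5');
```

`weekday 3` advances to the next Wednesday; 2068-03-29 is a Thursday, so it moves forward to 2068-04-04.
Applying '+199 days' to 2068-04-04: counting 199 days forward gives 2068-10-20.
`weekday 5` advances to the next Friday; 2068-10-20 is a Saturday, so it moves forward to 2068-10-26.

2068-10-26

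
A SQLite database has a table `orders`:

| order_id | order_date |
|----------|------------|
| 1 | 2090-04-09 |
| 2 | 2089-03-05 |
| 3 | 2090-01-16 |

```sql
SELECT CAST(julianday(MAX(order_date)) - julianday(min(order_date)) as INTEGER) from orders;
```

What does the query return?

400

MIN = 2089-03-05, MAX = 2090-04-09.
26 days remain in March 2089 after the 5th (31 − 5).
Full months from April 2089 through March 2090 contribute their day counts.
Then 9 days into April 2090.
Total: 26 + 30 + 31 + 30 + 31 + 31 + 30 + 31 + 30 + 31 + 31 + 28 + 31 + 9 = 400.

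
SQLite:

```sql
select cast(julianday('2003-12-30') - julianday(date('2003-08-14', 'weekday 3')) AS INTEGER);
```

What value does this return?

132

`weekday 3` advances to the next Wednesday; 2003-08-14 is a Thursday, so it moves forward to 2003-08-20.
11 days remain in August 2003 after the 20th (31 − 20).
September 2003: 30 days.
October 2003: 31 days.
November 2003: 30 days.
Then 30 days into December 2003.
Total: 11 + 30 + 31 + 30 + 30 = 132.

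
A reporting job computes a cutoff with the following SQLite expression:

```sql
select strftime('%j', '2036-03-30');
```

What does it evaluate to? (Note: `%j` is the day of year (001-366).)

090

Day-of-year for 2036-03-30: days since 2036-01-01 inclusive = 90, zero-padded to 090.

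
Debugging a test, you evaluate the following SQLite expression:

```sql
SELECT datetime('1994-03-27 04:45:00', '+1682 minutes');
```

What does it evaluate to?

1682 minutes = 28h 2m; +1682 minutes from 1994-03-27 04:45:00 is 1994-03-28 08:47:00 (crosses midnight).

1994-03-28 08:47:00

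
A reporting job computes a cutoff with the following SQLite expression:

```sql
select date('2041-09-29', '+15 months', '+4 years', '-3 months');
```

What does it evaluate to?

2046-09-29

Adding +15 months to 2041-09-29 gives 2042-12-29.
Adding +4 years to 2042-12-29 gives 2046-12-29.
Adding -3 months to 2046-12-29 gives 2046-09-29.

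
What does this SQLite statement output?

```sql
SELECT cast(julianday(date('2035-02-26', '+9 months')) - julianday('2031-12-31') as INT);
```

Adding +9 months to 2035-02-26 gives 2035-11-26.
0 days remain in December 2031 after the 31st (31 − 31).
Full months from January 2032 through October 2035 contribute their day counts.
Then 26 days into November 2035.
Total: 0 + 31 + 29 + 31 + 30 + 31 + 30 + 31 + 31 + 30 + 31 + 30 + 31 + 31 + 28 + 31 + 30 + 31 + 30 + 31 + 31 + 30 + 31 + 30 + 31 + 31 + 28 + 31 + 30 + 31 + 30 + 31 + 31 + 30 + 31 + 30 + 31 + 31 + 28 + 31 + 30 + 31 + 30 + 31 + 31 + 30 + 31 + 26 = 1426.

1426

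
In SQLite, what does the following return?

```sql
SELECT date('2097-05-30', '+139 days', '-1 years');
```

Applying '+139 days' to 2097-05-30: counting 139 days forward gives 2097-10-16.
Adding -1 year to 2097-10-16 gives 2096-10-16.

2096-10-16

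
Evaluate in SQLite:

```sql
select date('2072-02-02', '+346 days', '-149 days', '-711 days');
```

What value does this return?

2070-09-06

Applying '+346 days' to 2072-02-02: counting 346 days forward gives 2073-01-13.
Applying '-149 days' to 2073-01-13: counting 149 days back gives 2072-08-17.
Applying '-711 days' to 2072-08-17: counting 711 days back gives 2070-09-06.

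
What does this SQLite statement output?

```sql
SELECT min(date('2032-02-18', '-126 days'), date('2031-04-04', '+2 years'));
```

date('2032-02-18', '-126 days') → 2031-10-15.
date('2031-04-04', '+2 years') → 2033-04-04.
Earlier of the two is 2031-10-15.

2031-10-15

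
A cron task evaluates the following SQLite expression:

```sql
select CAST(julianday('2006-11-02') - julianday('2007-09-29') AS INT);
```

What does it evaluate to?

28 days remain in November 2006 after the 2nd (30 − 2).
Full months from December 2006 through August 2007 contribute their day counts.
Then 29 days into September 2007.
Total: 28 + 31 + 31 + 28 + 31 + 30 + 31 + 30 + 31 + 31 + 29 = 331.
The subtraction is earlier − later, so the result is −331 → -331.

-331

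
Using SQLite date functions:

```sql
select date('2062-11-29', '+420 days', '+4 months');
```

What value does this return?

Applying '+420 days' to 2062-11-29: counting 420 days forward gives 2064-01-23.
Adding +4 months to 2064-01-23 gives 2064-05-23.

2064-05-23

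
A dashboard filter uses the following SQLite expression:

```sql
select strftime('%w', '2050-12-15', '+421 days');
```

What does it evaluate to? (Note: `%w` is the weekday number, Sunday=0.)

First apply '+421 days': 2050-12-15 → 2052-02-09.
2052-02-09 is a Friday; with Sunday=0 that is 5.

5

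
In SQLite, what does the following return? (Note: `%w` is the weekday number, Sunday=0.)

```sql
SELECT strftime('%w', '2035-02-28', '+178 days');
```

First apply '+178 days': 2035-02-28 → 2035-08-25.
2035-08-25 is a Saturday; with Sunday=0 that is 6.

6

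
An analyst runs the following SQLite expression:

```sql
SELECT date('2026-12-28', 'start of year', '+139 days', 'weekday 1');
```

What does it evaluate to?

2026-05-25

`start of year` rewinds 2026-12-28 to 2026-01-01.
Applying '+139 days' to 2026-01-01: counting 139 days forward gives 2026-05-20.
`weekday 1` advances to the next Monday; 2026-05-20 is a Wednesday, so it moves forward to 2026-05-25.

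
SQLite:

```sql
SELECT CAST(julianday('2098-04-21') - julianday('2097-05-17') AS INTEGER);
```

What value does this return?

339

14 days remain in May 2097 after the 17th (31 − 17).
Full months from June 2097 through March 2098 contribute their day counts.
Then 21 days into April 2098.
Total: 14 + 30 + 31 + 31 + 30 + 31 + 30 + 31 + 31 + 28 + 31 + 21 = 339.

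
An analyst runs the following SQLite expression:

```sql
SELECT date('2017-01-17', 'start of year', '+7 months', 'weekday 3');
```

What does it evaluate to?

2017-08-02

`start of year` rewinds 2017-01-17 to 2017-01-01.
Adding +7 months to 2017-01-01 gives 2017-08-01.
`weekday 3` advances to the next Wednesday; 2017-08-01 is a Tuesday, so it moves forward to 2017-08-02.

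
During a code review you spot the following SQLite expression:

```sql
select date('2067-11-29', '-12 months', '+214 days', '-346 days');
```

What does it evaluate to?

2066-07-20

Adding -12 months to 2067-11-29 gives 2066-11-29.
Applying '+214 days' to 2066-11-29: counting 214 days forward gives 2067-07-01.
Applying '-346 days' to 2067-07-01: counting 346 days back gives 2066-07-20.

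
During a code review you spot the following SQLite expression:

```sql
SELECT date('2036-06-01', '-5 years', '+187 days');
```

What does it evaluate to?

Adding -5 years to 2036-06-01 gives 2031-06-01.
Applying '+187 days' to 2031-06-01: counting 187 days forward gives 2031-12-05.

2031-12-05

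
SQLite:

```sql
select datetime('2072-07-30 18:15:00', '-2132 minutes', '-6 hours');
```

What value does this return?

2132 minutes = 35h 32m; -2132 minutes from 2072-07-30 18:15:00 is 2072-07-29 06:43:00 (crosses midnight).
-6 hours from 2072-07-29 06:43:00 is 2072-07-29 00:43:00.

2072-07-29 00:43:00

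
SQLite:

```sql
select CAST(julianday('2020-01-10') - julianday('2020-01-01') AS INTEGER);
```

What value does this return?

9

Both dates are in January 2020: 10 − 1 = 9.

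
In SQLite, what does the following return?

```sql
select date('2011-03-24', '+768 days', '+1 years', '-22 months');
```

Applying '+768 days' to 2011-03-24: counting 768 days forward gives 2013-04-30.
Adding +1 year to 2013-04-30 gives 2014-04-30.
Adding -22 months to 2014-04-30 gives 2012-06-30.

2012-06-30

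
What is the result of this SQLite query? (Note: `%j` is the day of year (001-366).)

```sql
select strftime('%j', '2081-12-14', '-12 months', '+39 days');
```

022

First apply '-12 months', '+39 days': 2081-12-14 → 2081-01-22.
Day-of-year for 2081-01-22: days since 2081-01-01 inclusive = 22, zero-padded to 022.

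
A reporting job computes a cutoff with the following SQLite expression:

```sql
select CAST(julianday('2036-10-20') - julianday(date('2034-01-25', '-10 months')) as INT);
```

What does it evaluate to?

1305

Adding -10 months to 2034-01-25 gives 2033-03-25.
6 days remain in March 2033 after the 25th (31 − 25).
Full months from April 2033 through September 2036 contribute their day counts.
Then 20 days into October 2036.
Total: 6 + 30 + 31 + 30 + 31 + 31 + 30 + 31 + 30 + 31 + 31 + 28 + 31 + 30 + 31 + 30 + 31 + 31 + 30 + 31 + 30 + 31 + 31 + 28 + 31 + 30 + 31 + 30 + 31 + 31 + 30 + 31 + 30 + 31 + 31 + 29 + 31 + 30 + 31 + 30 + 31 + 31 + 30 + 20 = 1305.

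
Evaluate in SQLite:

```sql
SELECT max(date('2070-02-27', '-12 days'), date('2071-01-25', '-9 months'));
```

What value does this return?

date('2070-02-27', '-12 days') → 2070-02-15.
date('2071-01-25', '-9 months') → 2070-04-25.
Later of the two is 2070-04-25.

2070-04-25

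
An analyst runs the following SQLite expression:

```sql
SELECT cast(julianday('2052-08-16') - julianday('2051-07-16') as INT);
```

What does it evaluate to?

15 days remain in July 2051 after the 16th (31 − 16).
Full months from August 2051 through July 2052 contribute their day counts.
Then 16 days into August 2052.
Total: 15 + 31 + 30 + 31 + 30 + 31 + 31 + 29 + 31 + 30 + 31 + 30 + 31 + 16 = 397.

397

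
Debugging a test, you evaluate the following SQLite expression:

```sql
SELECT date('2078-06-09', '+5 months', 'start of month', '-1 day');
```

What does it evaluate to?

2078-10-31

Adding +5 months to 2078-06-09 gives 2078-11-09.
`start of month` rewinds 2078-11-09 to 2078-11-01.
Going back 1 day from 2078-11-01 reaches 2078-10-31 (last day of October, 31 days).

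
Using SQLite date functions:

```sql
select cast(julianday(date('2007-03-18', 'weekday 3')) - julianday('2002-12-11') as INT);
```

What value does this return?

1561

`weekday 3` advances to the next Wednesday; 2007-03-18 is a Sunday, so it moves forward to 2007-03-21.
20 days remain in December 2002 after the 11th (31 − 11).
Full months from January 2003 through February 2007 contribute their day counts.
Then 21 days into March 2007.
Total: 20 + 31 + 28 + 31 + 30 + 31 + 30 + 31 + 31 + 30 + 31 + 30 + 31 + 31 + 29 + 31 + 30 + 31 + 30 + 31 + 31 + 30 + 31 + 30 + 31 + 31 + 28 + 31 + 30 + 31 + 30 + 31 + 31 + 30 + 31 + 30 + 31 + 31 + 28 + 31 + 30 + 31 + 30 + 31 + 31 + 30 + 31 + 30 + 31 + 31 + 28 + 21 = 1561.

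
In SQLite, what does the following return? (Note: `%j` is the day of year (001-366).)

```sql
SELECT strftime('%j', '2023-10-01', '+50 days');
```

324

First apply '+50 days': 2023-10-01 → 2023-11-20.
Day-of-year for 2023-11-20: days since 2023-01-01 inclusive = 324, zero-padded to 324.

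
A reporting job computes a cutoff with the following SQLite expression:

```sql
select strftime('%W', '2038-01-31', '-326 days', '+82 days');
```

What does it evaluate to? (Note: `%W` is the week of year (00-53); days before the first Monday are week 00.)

22

First apply '-326 days', '+82 days': 2038-01-31 → 2037-06-01.
2037-06-01 is a Monday. SQLite's %W counts Mondays since the year started; the result is 22.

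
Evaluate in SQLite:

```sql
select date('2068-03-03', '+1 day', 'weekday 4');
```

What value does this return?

Advancing 1 more day within March lands on 2068-03-04.
`weekday 4` advances to the next Thursday; 2068-03-04 is a Sunday, so it moves forward to 2068-03-08.

2068-03-08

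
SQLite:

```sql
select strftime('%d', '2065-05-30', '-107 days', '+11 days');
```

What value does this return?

23

First apply '-107 days', '+11 days': 2065-05-30 → 2065-02-23.
`%d` extracts the 2-digit day of month: 23.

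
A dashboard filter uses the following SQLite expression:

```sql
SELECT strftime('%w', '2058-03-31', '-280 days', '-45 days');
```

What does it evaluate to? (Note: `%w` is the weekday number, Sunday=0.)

4

First apply '-280 days', '-45 days': 2058-03-31 → 2057-05-10.
2057-05-10 is a Thursday; with Sunday=0 that is 4.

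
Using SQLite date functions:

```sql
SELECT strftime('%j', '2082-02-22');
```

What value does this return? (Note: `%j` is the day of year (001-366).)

Day-of-year for 2082-02-22: days since 2082-01-01 inclusive = 53, zero-padded to 053.

053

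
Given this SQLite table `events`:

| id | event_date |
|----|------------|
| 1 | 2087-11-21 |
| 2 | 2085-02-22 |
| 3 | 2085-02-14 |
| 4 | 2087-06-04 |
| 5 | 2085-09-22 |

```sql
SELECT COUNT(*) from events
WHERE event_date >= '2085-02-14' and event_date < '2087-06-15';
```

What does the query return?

4

Rows in [2085-02-14, 2087-06-15): 2085-02-22, 2085-02-14, 2087-06-04, 2085-09-22 → 4 rows.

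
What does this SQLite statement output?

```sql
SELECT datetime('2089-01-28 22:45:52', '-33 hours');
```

-33 hours from 2089-01-28 22:45:52 is 2089-01-27 13:45:52 (crosses midnight).

2089-01-27 13:45:52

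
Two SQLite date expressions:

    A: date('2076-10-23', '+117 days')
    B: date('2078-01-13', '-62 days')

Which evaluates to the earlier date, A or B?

A

A = 2077-02-17.
B = 2077-11-12.
A is earlier.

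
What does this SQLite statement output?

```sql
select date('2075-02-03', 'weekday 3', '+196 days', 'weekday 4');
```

`weekday 3` advances to the next Wednesday; 2075-02-03 is a Sunday, so it moves forward to 2075-02-06.
Applying '+196 days' to 2075-02-06: counting 196 days forward gives 2075-08-21.
`weekday 4` advances to the next Thursday; 2075-08-21 is a Wednesday, so it moves forward to 2075-08-22.

2075-08-22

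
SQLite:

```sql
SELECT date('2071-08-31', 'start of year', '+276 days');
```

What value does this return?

`start of year` rewinds 2071-08-31 to 2071-01-01.
Applying '+276 days' to 2071-01-01: counting 276 days forward gives 2071-10-04.

2071-10-04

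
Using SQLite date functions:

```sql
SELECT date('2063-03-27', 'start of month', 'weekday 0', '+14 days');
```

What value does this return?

`start of month` rewinds 2063-03-27 to 2063-03-01.
`weekday 0` advances to the next Sunday; 2063-03-01 is a Thursday, so it moves forward to 2063-03-04.
Advancing 14 more days within March lands on 2063-03-18.

2063-03-18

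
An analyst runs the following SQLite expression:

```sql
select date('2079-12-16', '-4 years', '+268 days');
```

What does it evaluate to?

2076-09-09

Adding -4 years to 2079-12-16 gives 2075-12-16.
Applying '+268 days' to 2075-12-16: counting 268 days forward gives 2076-09-09.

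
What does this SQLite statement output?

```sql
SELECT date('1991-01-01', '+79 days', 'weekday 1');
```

Applying '+79 days' to 1991-01-01: counting 79 days forward gives 1991-03-21.
`weekday 1` advances to the next Monday; 1991-03-21 is a Thursday, so it moves forward to 1991-03-25.

1991-03-25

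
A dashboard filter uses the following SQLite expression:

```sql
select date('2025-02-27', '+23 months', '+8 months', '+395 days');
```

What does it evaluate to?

2028-10-26

Adding +23 months to 2025-02-27 gives 2027-01-27.
Adding +8 months to 2027-01-27 gives 2027-09-27.
Applying '+395 days' to 2027-09-27: counting 395 days forward gives 2028-10-26.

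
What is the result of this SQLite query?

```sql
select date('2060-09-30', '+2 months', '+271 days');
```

2061-08-28

Adding +2 months to 2060-09-30 gives 2060-11-30.
Applying '+271 days' to 2060-11-30: counting 271 days forward gives 2061-08-28.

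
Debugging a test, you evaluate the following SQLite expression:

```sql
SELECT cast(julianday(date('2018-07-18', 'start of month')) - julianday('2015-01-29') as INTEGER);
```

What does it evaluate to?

`start of month` rewinds 2018-07-18 to 2018-07-01.
2 days remain in January 2015 after the 29th (31 − 29).
Full months from February 2015 through June 2018 contribute their day counts.
Then 1 day into July 2018.
Total: 2 + 28 + 31 + 30 + 31 + 30 + 31 + 31 + 30 + 31 + 30 + 31 + 31 + 29 + 31 + 30 + 31 + 30 + 31 + 31 + 30 + 31 + 30 + 31 + 31 + 28 + 31 + 30 + 31 + 30 + 31 + 31 + 30 + 31 + 30 + 31 + 31 + 28 + 31 + 30 + 31 + 30 + 1 = 1249.

1249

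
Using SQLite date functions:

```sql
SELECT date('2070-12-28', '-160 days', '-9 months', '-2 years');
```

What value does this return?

Applying '-160 days' to 2070-12-28: counting 160 days back gives 2070-07-21.
Adding -9 months to 2070-07-21 gives 2069-10-21.
Adding -2 years to 2069-10-21 gives 2067-10-21.

2067-10-21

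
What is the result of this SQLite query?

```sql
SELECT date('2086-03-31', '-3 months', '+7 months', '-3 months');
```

Adding -3 months to 2086-03-31 gives 2085-12-31.
Adding +7 months to 2085-12-31 gives 2086-07-31.
Adding -3 months to 2086-07-31 targets 2086-04-31. April 2086 has only 30 days, so SQLite normalizes the 1-day overflow forward to 2086-05-01.

2086-05-01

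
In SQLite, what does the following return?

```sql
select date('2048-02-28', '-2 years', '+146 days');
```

2046-07-24

Adding -2 years to 2048-02-28 gives 2046-02-28.
Applying '+146 days' to 2046-02-28: counting 146 days forward gives 2046-07-24.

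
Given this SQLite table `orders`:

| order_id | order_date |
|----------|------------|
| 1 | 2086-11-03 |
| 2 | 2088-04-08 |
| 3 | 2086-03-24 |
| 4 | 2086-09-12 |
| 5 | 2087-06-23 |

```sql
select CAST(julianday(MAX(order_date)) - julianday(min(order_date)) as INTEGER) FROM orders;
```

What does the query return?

MIN = 2086-03-24, MAX = 2088-04-08.
7 days remain in March 2086 after the 24th (31 − 24).
Full months from April 2086 through March 2088 contribute their day counts.
Then 8 days into April 2088.
Total: 7 + 30 + 31 + 30 + 31 + 31 + 30 + 31 + 30 + 31 + 31 + 28 + 31 + 30 + 31 + 30 + 31 + 31 + 30 + 31 + 30 + 31 + 31 + 29 + 31 + 8 = 746.

746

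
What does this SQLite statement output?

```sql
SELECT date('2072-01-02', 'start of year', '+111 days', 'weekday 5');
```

`start of year` rewinds 2072-01-02 to 2072-01-01.
Applying '+111 days' to 2072-01-01: counting 111 days forward gives 2072-04-21.
`weekday 5` advances to the next Friday; 2072-04-21 is a Thursday, so it moves forward to 2072-04-22.

2072-04-22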